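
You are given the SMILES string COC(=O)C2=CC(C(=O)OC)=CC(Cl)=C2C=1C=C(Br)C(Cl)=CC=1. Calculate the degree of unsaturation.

10

Degree of unsaturation = (number of rings) + (number of π bonds).
Ring closures in the SMILES: 2.
π bonds: 8 double bonds (each 1 DoU) → 8 DoU from unsaturation.
Total DoU = 2 + 8 = 10.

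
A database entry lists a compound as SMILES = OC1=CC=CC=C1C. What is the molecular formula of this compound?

C7H8O

Walk through each heavy atom and fill implicit hydrogens from standard valence (C 4, N 3, O 2, S 2, halogen 1):
  atom 1: O, bond orders sum to 1 (valence 2) → 1 H
  atom 2: C, bond orders sum to 4 (valence 4) → 0 H
  atom 3: C, bond orders sum to 3 (valence 4) → 1 H
  atom 4: C, bond orders sum to 3 (valence 4) → 1 H
  atom 5: C, bond orders sum to 3 (valence 4) → 1 H
  atom 6: C, bond orders sum to 3 (valence 4) → 1 H
  atom 7: C, bond orders sum to 4 (valence 4) → 0 H
  atom 8: C, bond orders sum to 1 (valence 4) → 3 H
Totals → C:7, H:8, O:1.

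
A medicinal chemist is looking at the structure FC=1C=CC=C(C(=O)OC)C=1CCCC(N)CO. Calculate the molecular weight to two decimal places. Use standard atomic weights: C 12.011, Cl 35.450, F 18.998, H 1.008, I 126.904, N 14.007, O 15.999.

First, the molecular formula is C13H18FNO3 (counting implicit H from valence).
  C: 13 × 12.011 = 156.143
  F: 1 × 18.998 = 18.998
  H: 18 × 1.008 = 18.144
  N: 1 × 14.007 = 14.007
  O: 3 × 15.999 = 47.997
Sum: 13×12.011 + 1×18.998 + 18×1.008 + 1×14.007 + 3×15.999 = 255.289 → 255.29 g/mol.

255.29 g/mol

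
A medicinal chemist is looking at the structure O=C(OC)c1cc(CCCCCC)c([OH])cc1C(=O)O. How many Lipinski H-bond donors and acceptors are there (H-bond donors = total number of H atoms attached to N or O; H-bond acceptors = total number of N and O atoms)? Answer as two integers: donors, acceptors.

2, 5

Donors: find every N or O and count the H atoms it carries.
  atom 1 (O): bond orders sum to 2 → 0 H
  atom 3 (O): bond orders sum to 2 → 0 H
  atom 15 (O): bond orders sum to 1 → 1 H
  atom 19 (O): bond orders sum to 2 → 0 H
  atom 20 (O): bond orders sum to 1 → 1 H
Lipinski HBD = 2.
Acceptors: N atoms = 0, O atoms = 5 → HBA = 5.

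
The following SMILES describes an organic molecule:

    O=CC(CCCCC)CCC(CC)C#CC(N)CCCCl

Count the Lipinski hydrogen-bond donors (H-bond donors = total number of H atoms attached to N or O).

Donors: find every N or O and count the H atoms it carries.
  atom 1 (O): bond orders sum to 2 → 0 H
  atom 17 (N): bond orders sum to 1 → 2 H
Lipinski HBD = 2.

2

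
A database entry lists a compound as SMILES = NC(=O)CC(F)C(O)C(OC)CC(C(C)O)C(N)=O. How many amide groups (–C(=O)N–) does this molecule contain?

2

The amide motif appears at heavy-atom positions 2, 17 in the SMILES.
Other groups present: 1 ether, 2 hydroxyl.
Amide count: 2.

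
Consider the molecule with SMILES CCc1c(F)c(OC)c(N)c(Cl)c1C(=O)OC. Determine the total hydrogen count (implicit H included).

13

Walk through each heavy atom and fill implicit hydrogens from standard valence (C 4, N 3, O 2, S 2, halogen 1); for lowercase aromatic atoms, an aromatic c carries 1 H when it has two neighbours and 0 H with three, and aromatic n carries 0 H:
  atom 1: C, bond orders sum to 1 (valence 4) → 3 H
  atom 2: C, bond orders sum to 2 (valence 4) → 2 H
  atom 3: aromatic c, 3 neighbours → 0 H
  atom 4: aromatic c, 3 neighbours → 0 H
  atom 5: F (halogen, monovalent) → 0 H
  atom 6: aromatic c, 3 neighbours → 0 H
  atom 7: O, bond orders sum to 2 (valence 2) → 0 H
  atom 8: C, bond orders sum to 1 (valence 4) → 3 H
  atom 9: aromatic c, 3 neighbours → 0 H
  atom 10: N, bond orders sum to 1 (valence 3) → 2 H
  atom 11: aromatic c, 3 neighbours → 0 H
  atom 12: Cl (halogen, monovalent) → 0 H
  atom 13: aromatic c, 3 neighbours → 0 H
  atom 14: C, bond orders sum to 4 (valence 4) → 0 H
  atom 15: O, bond orders sum to 2 (valence 2) → 0 H
  atom 16: O, bond orders sum to 2 (valence 2) → 0 H
  atom 17: C, bond orders sum to 1 (valence 4) → 3 H
Total hydrogens: 13.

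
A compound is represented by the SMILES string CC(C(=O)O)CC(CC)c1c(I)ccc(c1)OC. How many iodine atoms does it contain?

1

Scan the SMILES for I atoms (remember two-letter symbols like Cl and Br are single atoms).
Iodine count: 1.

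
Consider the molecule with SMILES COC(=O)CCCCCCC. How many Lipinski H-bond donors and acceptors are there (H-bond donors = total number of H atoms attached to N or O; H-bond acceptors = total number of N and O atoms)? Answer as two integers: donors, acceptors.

0, 2

Donors: find every N or O and count the H atoms it carries.
  atom 2 (O): bond orders sum to 2 → 0 H
  atom 4 (O): bond orders sum to 2 → 0 H
Lipinski HBD = 0.
Acceptors: N atoms = 0, O atoms = 2 → HBA = 2.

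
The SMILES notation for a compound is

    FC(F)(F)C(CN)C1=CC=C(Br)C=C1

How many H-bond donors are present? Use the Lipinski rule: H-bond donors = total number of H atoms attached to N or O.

2

Donors: find every N or O and count the H atoms it carries.
  atom 7 (N): bond orders sum to 1 → 2 H
Lipinski HBD = 2.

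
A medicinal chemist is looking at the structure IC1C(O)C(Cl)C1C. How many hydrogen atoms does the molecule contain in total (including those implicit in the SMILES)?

8

Walk through each heavy atom and fill implicit hydrogens from standard valence (C 4, N 3, O 2, S 2, halogen 1):
  atom 1: I (halogen, monovalent) → 0 H
  atom 2: C, bond orders sum to 3 (valence 4) → 1 H
  atom 3: C, bond orders sum to 3 (valence 4) → 1 H
  atom 4: O, bond orders sum to 1 (valence 2) → 1 H
  atom 5: C, bond orders sum to 3 (valence 4) → 1 H
  atom 6: Cl (halogen, monovalent) → 0 H
  atom 7: C, bond orders sum to 3 (valence 4) → 1 H
  atom 8: C, bond orders sum to 1 (valence 4) → 3 H
Total hydrogens: 8.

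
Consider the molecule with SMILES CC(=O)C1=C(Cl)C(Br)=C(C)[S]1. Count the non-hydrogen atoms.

11

Every atom symbol written in the SMILES (organic subset) is one heavy atom; implicit H are not written.
Heavy atoms by element → Br:1, C:7, Cl:1, O:1, S:1.
Total: 11.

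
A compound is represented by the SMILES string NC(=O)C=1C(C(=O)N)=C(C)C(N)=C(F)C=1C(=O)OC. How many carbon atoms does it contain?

Count every carbon token in the SMILES (each C, including those in ring-closure positions and inside branches).
Carbon count: 11.

11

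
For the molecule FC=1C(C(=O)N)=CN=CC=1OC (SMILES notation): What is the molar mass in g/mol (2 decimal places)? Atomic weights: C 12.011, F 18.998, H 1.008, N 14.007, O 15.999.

170.14 g/mol

First, the molecular formula is C7H7FN2O2 (counting implicit H from valence).
  C: 7 × 12.011 = 84.077
  F: 1 × 18.998 = 18.998
  H: 7 × 1.008 = 7.056
  N: 2 × 14.007 = 28.014
  O: 2 × 15.999 = 31.998
Sum: 7×12.011 + 1×18.998 + 7×1.008 + 2×14.007 + 2×15.999 = 170.143 → 170.14 g/mol.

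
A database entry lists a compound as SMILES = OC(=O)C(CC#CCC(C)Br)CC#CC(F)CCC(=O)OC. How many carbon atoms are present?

16

Count every carbon token in the SMILES (each C, including those in ring-closure positions and inside branches).
Carbon count: 16.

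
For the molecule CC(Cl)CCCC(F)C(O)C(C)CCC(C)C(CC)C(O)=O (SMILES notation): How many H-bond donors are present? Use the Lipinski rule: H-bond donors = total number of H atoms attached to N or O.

Donors: find every N or O and count the H atoms it carries.
  atom 10 (O): bond orders sum to 1 → 1 H
  atom 21 (O): bond orders sum to 1 → 1 H
  atom 22 (O): bond orders sum to 2 → 0 H
Lipinski HBD = 2.

2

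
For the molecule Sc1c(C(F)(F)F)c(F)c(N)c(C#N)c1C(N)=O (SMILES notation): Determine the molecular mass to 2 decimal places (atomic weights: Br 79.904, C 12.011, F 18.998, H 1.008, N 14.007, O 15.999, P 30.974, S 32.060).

279.21 g/mol

First, the molecular formula is C9H5F4N3OS (counting implicit H from valence).
  C: 9 × 12.011 = 108.099
  F: 4 × 18.998 = 75.992
  H: 5 × 1.008 = 5.040
  N: 3 × 14.007 = 42.021
  O: 1 × 15.999 = 15.999
  S: 1 × 32.060 = 32.060
Sum: 9×12.011 + 4×18.998 + 5×1.008 + 3×14.007 + 1×15.999 + 1×32.060 = 279.211 → 279.21 g/mol.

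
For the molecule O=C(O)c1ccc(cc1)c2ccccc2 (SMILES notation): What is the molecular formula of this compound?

Walk through each heavy atom and fill implicit hydrogens from standard valence (C 4, N 3, O 2, S 2, halogen 1); for lowercase aromatic atoms, an aromatic c carries 1 H when it has two neighbours and 0 H with three, and aromatic n carries 0 H:
  atom 1: O, bond orders sum to 2 (valence 2) → 0 H
  atom 2: C, bond orders sum to 4 (valence 4) → 0 H
  atom 3: O, bond orders sum to 1 (valence 2) → 1 H
  atom 4: aromatic c, 3 neighbours → 0 H
  atom 5: aromatic c, 2 neighbours → 1 H
  atom 6: aromatic c, 2 neighbours → 1 H
  atom 7: aromatic c, 3 neighbours → 0 H
  atom 8: aromatic c, 2 neighbours → 1 H
  atom 9: aromatic c, 2 neighbours → 1 H
  atom 10: aromatic c, 3 neighbours → 0 H
  atom 11: aromatic c, 2 neighbours → 1 H
  atom 12: aromatic c, 2 neighbours → 1 H
  atom 13: aromatic c, 2 neighbours → 1 H
  atom 14: aromatic c, 2 neighbours → 1 H
  atom 15: aromatic c, 2 neighbours → 1 H
Totals → C:13, H:10, O:2.

C13H10O2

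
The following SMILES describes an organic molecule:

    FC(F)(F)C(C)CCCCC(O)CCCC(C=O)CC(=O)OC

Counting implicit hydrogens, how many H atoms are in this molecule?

27

Walk through each heavy atom and fill implicit hydrogens from standard valence (C 4, N 3, O 2, S 2, halogen 1):
  atom 1: F (halogen, monovalent) → 0 H
  atom 2: C, bond orders sum to 4 (valence 4) → 0 H
  atom 3: F (halogen, monovalent) → 0 H
  atom 4: F (halogen, monovalent) → 0 H
  atom 5: C, bond orders sum to 3 (valence 4) → 1 H
  atom 6: C, bond orders sum to 1 (valence 4) → 3 H
  atom 7: C, bond orders sum to 2 (valence 4) → 2 H
  atom 8: C, bond orders sum to 2 (valence 4) → 2 H
  atom 9: C, bond orders sum to 2 (valence 4) → 2 H
  atom 10: C, bond orders sum to 2 (valence 4) → 2 H
  atom 11: C, bond orders sum to 3 (valence 4) → 1 H
  atom 12: O, bond orders sum to 1 (valence 2) → 1 H
  atom 13: C, bond orders sum to 2 (valence 4) → 2 H
  atom 14: C, bond orders sum to 2 (valence 4) → 2 H
  atom 15: C, bond orders sum to 2 (valence 4) → 2 H
  atom 16: C, bond orders sum to 3 (valence 4) → 1 H
  atom 17: C, bond orders sum to 3 (valence 4) → 1 H
  atom 18: O, bond orders sum to 2 (valence 2) → 0 H
  atom 19: C, bond orders sum to 2 (valence 4) → 2 H
  atom 20: C, bond orders sum to 4 (valence 4) → 0 H
  atom 21: O, bond orders sum to 2 (valence 2) → 0 H
  atom 22: O, bond orders sum to 2 (valence 2) → 0 H
  atom 23: C, bond orders sum to 1 (valence 4) → 3 H
Total hydrogens: 27.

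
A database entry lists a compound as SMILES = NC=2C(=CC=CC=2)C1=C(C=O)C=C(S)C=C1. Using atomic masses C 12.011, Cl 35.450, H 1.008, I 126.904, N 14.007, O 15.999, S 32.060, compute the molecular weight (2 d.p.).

229.30 g/mol

First, the molecular formula is C13H11NOS (counting implicit H from valence).
  C: 13 × 12.011 = 156.143
  H: 11 × 1.008 = 11.088
  N: 1 × 14.007 = 14.007
  O: 1 × 15.999 = 15.999
  S: 1 × 32.060 = 32.060
Sum: 13×12.011 + 11×1.008 + 1×14.007 + 1×15.999 + 1×32.060 = 229.297 → 229.30 g/mol.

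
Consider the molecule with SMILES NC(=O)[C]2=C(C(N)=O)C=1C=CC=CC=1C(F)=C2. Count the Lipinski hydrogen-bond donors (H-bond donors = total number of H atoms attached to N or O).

Donors: find every N or O and count the H atoms it carries.
  atom 1 (N): bond orders sum to 1 → 2 H
  atom 3 (O): bond orders sum to 2 → 0 H
  atom 7 (N): bond orders sum to 1 → 2 H
  atom 8 (O): bond orders sum to 2 → 0 H
Lipinski HBD = 4.

4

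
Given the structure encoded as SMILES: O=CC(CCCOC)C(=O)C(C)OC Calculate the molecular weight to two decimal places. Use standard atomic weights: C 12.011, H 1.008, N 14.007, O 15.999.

First, the molecular formula is C10H18O4 (counting implicit H from valence).
  C: 10 × 12.011 = 120.110
  H: 18 × 1.008 = 18.144
  O: 4 × 15.999 = 63.996
Sum: 10×12.011 + 18×1.008 + 4×15.999 = 202.250 → 202.25 g/mol.

202.25 g/mol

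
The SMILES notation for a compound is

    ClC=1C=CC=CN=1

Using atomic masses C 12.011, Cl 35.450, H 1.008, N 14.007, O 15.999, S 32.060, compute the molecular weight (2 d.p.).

First, the molecular formula is C5H4ClN (counting implicit H from valence).
  C: 5 × 12.011 = 60.055
  Cl: 1 × 35.450 = 35.450
  H: 4 × 1.008 = 4.032
  N: 1 × 14.007 = 14.007
Sum: 5×12.011 + 1×35.450 + 4×1.008 + 1×14.007 = 113.544 → 113.54 g/mol.

113.54 g/mol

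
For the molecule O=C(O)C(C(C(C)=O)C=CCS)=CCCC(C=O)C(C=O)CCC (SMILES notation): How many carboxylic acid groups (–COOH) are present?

The carboxylic acid motif appears at heavy-atom position 2 in the SMILES.
Other groups present: 2 aldehyde, 2 alkene, 1 ketone, 1 thiol.
Carboxylic acid count: 1.

1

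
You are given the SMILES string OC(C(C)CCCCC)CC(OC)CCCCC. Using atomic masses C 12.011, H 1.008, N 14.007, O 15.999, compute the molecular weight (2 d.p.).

258.45 g/mol

First, the molecular formula is C16H34O2 (counting implicit H from valence).
  C: 16 × 12.011 = 192.176
  H: 34 × 1.008 = 34.272
  O: 2 × 15.999 = 31.998
Sum: 16×12.011 + 34×1.008 + 2×15.999 = 258.446 → 258.45 g/mol.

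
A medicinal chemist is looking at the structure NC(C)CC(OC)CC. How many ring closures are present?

In SMILES, each pair of matching ring-closure digits denotes one ring-closing bond; the number of such bonds equals the number of independent rings.
Ring-closure bonds here: 0.

0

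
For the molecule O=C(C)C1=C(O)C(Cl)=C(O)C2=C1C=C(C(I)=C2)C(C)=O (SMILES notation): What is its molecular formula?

C14H10ClIO4

Walk through each heavy atom and fill implicit hydrogens from standard valence (C 4, N 3, O 2, S 2, halogen 1):
  atom 1: O, bond orders sum to 2 (valence 2) → 0 H
  atom 2: C, bond orders sum to 4 (valence 4) → 0 H
  atom 3: C, bond orders sum to 1 (valence 4) → 3 H
  atom 4: C, bond orders sum to 4 (valence 4) → 0 H
  atom 5: C, bond orders sum to 4 (valence 4) → 0 H
  atom 6: O, bond orders sum to 1 (valence 2) → 1 H
  atom 7: C, bond orders sum to 4 (valence 4) → 0 H
  atom 8: Cl (halogen, monovalent) → 0 H
  atom 9: C, bond orders sum to 4 (valence 4) → 0 H
  atom 10: O, bond orders sum to 1 (valence 2) → 1 H
  atom 11: C, bond orders sum to 4 (valence 4) → 0 H
  atom 12: C, bond orders sum to 4 (valence 4) → 0 H
  atom 13: C, bond orders sum to 3 (valence 4) → 1 H
  atom 14: C, bond orders sum to 4 (valence 4) → 0 H
  atom 15: C, bond orders sum to 4 (valence 4) → 0 H
  atom 16: I (halogen, monovalent) → 0 H
  atom 17: C, bond orders sum to 3 (valence 4) → 1 H
  atom 18: C, bond orders sum to 4 (valence 4) → 0 H
  atom 19: C, bond orders sum to 1 (valence 4) → 3 H
  atom 20: O, bond orders sum to 2 (valence 2) → 0 H
Totals → C:14, H:10, Cl:1, I:1, O:4.
In Hill order: C14H10ClIO4.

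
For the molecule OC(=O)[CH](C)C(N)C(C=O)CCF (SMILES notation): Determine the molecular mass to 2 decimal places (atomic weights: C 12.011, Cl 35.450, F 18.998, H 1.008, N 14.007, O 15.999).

First, the molecular formula is C8H14FNO3 (counting implicit H from valence).
  C: 8 × 12.011 = 96.088
  F: 1 × 18.998 = 18.998
  H: 14 × 1.008 = 14.112
  N: 1 × 14.007 = 14.007
  O: 3 × 15.999 = 47.997
Sum: 8×12.011 + 1×18.998 + 14×1.008 + 1×14.007 + 3×15.999 = 191.202 → 191.20 g/mol.

191.20 g/mol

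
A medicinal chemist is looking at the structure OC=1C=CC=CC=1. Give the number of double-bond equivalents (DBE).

Molecular formula: C6H6O.
DoU = (2C + 2 + N − H − X) / 2, where X is the halogen count and O/S are ignored.
    = (2·6 + 2 + 0 − 6 − 0) / 2 = 8 / 2 = 4.

4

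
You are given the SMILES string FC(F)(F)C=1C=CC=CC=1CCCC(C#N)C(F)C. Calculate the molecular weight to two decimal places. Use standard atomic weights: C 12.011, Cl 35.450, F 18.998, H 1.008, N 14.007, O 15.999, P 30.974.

First, the molecular formula is C14H15F4N (counting implicit H from valence).
  C: 14 × 12.011 = 168.154
  F: 4 × 18.998 = 75.992
  H: 15 × 1.008 = 15.120
  N: 1 × 14.007 = 14.007
Sum: 14×12.011 + 4×18.998 + 15×1.008 + 1×14.007 = 273.273 → 273.27 g/mol.

273.27 g/mol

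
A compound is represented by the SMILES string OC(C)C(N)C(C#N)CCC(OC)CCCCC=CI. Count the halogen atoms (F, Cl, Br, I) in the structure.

Halogen atoms appear at heavy-atom position 20 (1×I).
Other groups present: 1 alkene, 1 ether, 1 hydroxyl, 1 nitrile, 1 primary amine.
Halogen count: 1.

1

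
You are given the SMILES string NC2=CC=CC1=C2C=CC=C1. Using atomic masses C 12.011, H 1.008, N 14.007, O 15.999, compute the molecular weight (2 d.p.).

143.19 g/mol

First, the molecular formula is C10H9N (counting implicit H from valence).
  C: 10 × 12.011 = 120.110
  H: 9 × 1.008 = 9.072
  N: 1 × 14.007 = 14.007
Sum: 10×12.011 + 9×1.008 + 1×14.007 = 143.189 → 143.19 g/mol.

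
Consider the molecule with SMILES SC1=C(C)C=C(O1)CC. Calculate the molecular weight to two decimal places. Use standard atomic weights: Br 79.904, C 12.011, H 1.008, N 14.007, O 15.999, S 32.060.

First, the molecular formula is C7H10OS (counting implicit H from valence).
  C: 7 × 12.011 = 84.077
  H: 10 × 1.008 = 10.080
  O: 1 × 15.999 = 15.999
  S: 1 × 32.060 = 32.060
Sum: 7×12.011 + 10×1.008 + 1×15.999 + 1×32.060 = 142.216 → 142.22 g/mol.

142.22 g/mol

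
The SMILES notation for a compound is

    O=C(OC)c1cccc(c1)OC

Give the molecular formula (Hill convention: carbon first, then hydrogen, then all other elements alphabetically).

C9H10O3

Walk through each heavy atom and fill implicit hydrogens from standard valence (C 4, N 3, O 2, S 2, halogen 1); for lowercase aromatic atoms, an aromatic c carries 1 H when it has two neighbours and 0 H with three, and aromatic n carries 0 H:
  atom 1: O, bond orders sum to 2 (valence 2) → 0 H
  atom 2: C, bond orders sum to 4 (valence 4) → 0 H
  atom 3: O, bond orders sum to 2 (valence 2) → 0 H
  atom 4: C, bond orders sum to 1 (valence 4) → 3 H
  atom 5: aromatic c, 3 neighbours → 0 H
  atom 6: aromatic c, 2 neighbours → 1 H
  atom 7: aromatic c, 2 neighbours → 1 H
  atom 8: aromatic c, 2 neighbours → 1 H
  atom 9: aromatic c, 3 neighbours → 0 H
  atom 10: aromatic c, 2 neighbours → 1 H
  atom 11: O, bond orders sum to 2 (valence 2) → 0 H
  atom 12: C, bond orders sum to 1 (valence 4) → 3 H
Totals → C:9, H:10, O:3.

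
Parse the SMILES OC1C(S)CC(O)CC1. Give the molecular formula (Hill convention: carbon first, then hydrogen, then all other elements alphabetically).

Walk through each heavy atom and fill implicit hydrogens from standard valence (C 4, N 3, O 2, S 2, halogen 1):
  atom 1: O, bond orders sum to 1 (valence 2) → 1 H
  atom 2: C, bond orders sum to 3 (valence 4) → 1 H
  atom 3: C, bond orders sum to 3 (valence 4) → 1 H
  atom 4: S, bond orders sum to 1 (valence 2) → 1 H
  atom 5: C, bond orders sum to 2 (valence 4) → 2 H
  atom 6: C, bond orders sum to 3 (valence 4) → 1 H
  atom 7: O, bond orders sum to 1 (valence 2) → 1 H
  atom 8: C, bond orders sum to 2 (valence 4) → 2 H
  atom 9: C, bond orders sum to 2 (valence 4) → 2 H
Totals → C:6, H:12, O:2, S:1.
In Hill order: C6H12O2S.

C6H12O2S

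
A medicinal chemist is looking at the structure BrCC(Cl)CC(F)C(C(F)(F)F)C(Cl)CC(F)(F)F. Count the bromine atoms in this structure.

1

Scan the SMILES for Br atoms (remember two-letter symbols like Cl and Br are single atoms).
Bromine count: 1.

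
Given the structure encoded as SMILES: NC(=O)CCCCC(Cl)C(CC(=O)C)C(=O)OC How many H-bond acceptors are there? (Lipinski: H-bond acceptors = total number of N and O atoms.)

N atoms: 1; O atoms: 4.
Lipinski HBA = 1 + 4 = 5.

5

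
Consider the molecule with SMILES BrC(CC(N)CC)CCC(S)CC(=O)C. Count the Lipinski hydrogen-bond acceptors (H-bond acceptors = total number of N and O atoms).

N atoms: 1; O atoms: 1.
Lipinski HBA = 1 + 1 = 2.

2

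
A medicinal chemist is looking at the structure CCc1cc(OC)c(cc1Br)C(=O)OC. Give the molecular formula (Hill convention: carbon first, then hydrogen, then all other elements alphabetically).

Walk through each heavy atom and fill implicit hydrogens from standard valence (C 4, N 3, O 2, S 2, halogen 1); for lowercase aromatic atoms, an aromatic c carries 1 H when it has two neighbours and 0 H with three, and aromatic n carries 0 H:
  atom 1: C, bond orders sum to 1 (valence 4) → 3 H
  atom 2: C, bond orders sum to 2 (valence 4) → 2 H
  atom 3: aromatic c, 3 neighbours → 0 H
  atom 4: aromatic c, 2 neighbours → 1 H
  atom 5: aromatic c, 3 neighbours → 0 H
  atom 6: O, bond orders sum to 2 (valence 2) → 0 H
  atom 7: C, bond orders sum to 1 (valence 4) → 3 H
  atom 8: aromatic c, 3 neighbours → 0 H
  atom 9: aromatic c, 2 neighbours → 1 H
  atom 10: aromatic c, 3 neighbours → 0 H
  atom 11: Br (halogen, monovalent) → 0 H
  atom 12: C, bond orders sum to 4 (valence 4) → 0 H
  atom 13: O, bond orders sum to 2 (valence 2) → 0 H
  atom 14: O, bond orders sum to 2 (valence 2) → 0 H
  atom 15: C, bond orders sum to 1 (valence 4) → 3 H
Totals → C:11, H:13, Br:1, O:3.
In Hill order: C11H13BrO3.

C11H13BrO3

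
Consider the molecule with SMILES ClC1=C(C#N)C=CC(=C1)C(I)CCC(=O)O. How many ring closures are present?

In SMILES, each pair of matching ring-closure digits denotes one ring-closing bond; the number of such bonds equals the number of independent rings.
Ring-closure bonds here: 1.

1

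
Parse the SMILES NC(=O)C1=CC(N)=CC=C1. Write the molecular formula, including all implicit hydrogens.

C7H8N2O

Walk through each heavy atom and fill implicit hydrogens from standard valence (C 4, N 3, O 2, S 2, halogen 1):
  atom 1: N, bond orders sum to 1 (valence 3) → 2 H
  atom 2: C, bond orders sum to 4 (valence 4) → 0 H
  atom 3: O, bond orders sum to 2 (valence 2) → 0 H
  atom 4: C, bond orders sum to 4 (valence 4) → 0 H
  atom 5: C, bond orders sum to 3 (valence 4) → 1 H
  atom 6: C, bond orders sum to 4 (valence 4) → 0 H
  atom 7: N, bond orders sum to 1 (valence 3) → 2 H
  atom 8: C, bond orders sum to 3 (valence 4) → 1 H
  atom 9: C, bond orders sum to 3 (valence 4) → 1 H
  atom 10: C, bond orders sum to 3 (valence 4) → 1 H
Totals → C:7, H:8, N:2, O:1.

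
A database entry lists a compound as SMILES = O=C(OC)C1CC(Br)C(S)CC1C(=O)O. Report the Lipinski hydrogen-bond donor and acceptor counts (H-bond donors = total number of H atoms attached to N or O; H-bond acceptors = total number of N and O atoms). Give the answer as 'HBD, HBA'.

1, 4

Donors: find every N or O and count the H atoms it carries.
  atom 1 (O): bond orders sum to 2 → 0 H
  atom 3 (O): bond orders sum to 2 → 0 H
  atom 14 (O): bond orders sum to 2 → 0 H
  atom 15 (O): bond orders sum to 1 → 1 H
Lipinski HBD = 1.
Acceptors: N atoms = 0, O atoms = 4 → HBA = 4.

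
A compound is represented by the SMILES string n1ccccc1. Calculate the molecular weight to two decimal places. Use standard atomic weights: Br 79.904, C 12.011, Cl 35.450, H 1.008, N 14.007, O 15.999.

First, the molecular formula is C5H5N (counting implicit H from valence).
  C: 5 × 12.011 = 60.055
  H: 5 × 1.008 = 5.040
  N: 1 × 14.007 = 14.007
Sum: 5×12.011 + 5×1.008 + 1×14.007 = 79.102 → 79.10 g/mol.

79.10 g/mol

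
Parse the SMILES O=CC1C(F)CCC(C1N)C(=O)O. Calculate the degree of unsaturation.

Molecular formula: C8H12FNO3.
DoU = (2C + 2 + N − H − X) / 2, where X is the halogen count and O/S are ignored.
    = (2·8 + 2 + 1 − 12 − 1) / 2 = 6 / 2 = 3.

3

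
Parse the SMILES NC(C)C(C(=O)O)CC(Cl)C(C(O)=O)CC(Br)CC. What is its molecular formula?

Walk through each heavy atom and fill implicit hydrogens from standard valence (C 4, N 3, O 2, S 2, halogen 1):
  atom 1: N, bond orders sum to 1 (valence 3) → 2 H
  atom 2: C, bond orders sum to 3 (valence 4) → 1 H
  atom 3: C, bond orders sum to 1 (valence 4) → 3 H
  atom 4: C, bond orders sum to 3 (valence 4) → 1 H
  atom 5: C, bond orders sum to 4 (valence 4) → 0 H
  atom 6: O, bond orders sum to 2 (valence 2) → 0 H
  atom 7: O, bond orders sum to 1 (valence 2) → 1 H
  atom 8: C, bond orders sum to 2 (valence 4) → 2 H
  atom 9: C, bond orders sum to 3 (valence 4) → 1 H
  atom 10: Cl (halogen, monovalent) → 0 H
  atom 11: C, bond orders sum to 3 (valence 4) → 1 H
  atom 12: C, bond orders sum to 4 (valence 4) → 0 H
  atom 13: O, bond orders sum to 1 (valence 2) → 1 H
  atom 14: O, bond orders sum to 2 (valence 2) → 0 H
  atom 15: C, bond orders sum to 2 (valence 4) → 2 H
  atom 16: C, bond orders sum to 3 (valence 4) → 1 H
  atom 17: Br (halogen, monovalent) → 0 H
  atom 18: C, bond orders sum to 2 (valence 4) → 2 H
  atom 19: C, bond orders sum to 1 (valence 4) → 3 H
Totals → C:12, H:21, Br:1, Cl:1, N:1, O:4.

C12H21BrClNO4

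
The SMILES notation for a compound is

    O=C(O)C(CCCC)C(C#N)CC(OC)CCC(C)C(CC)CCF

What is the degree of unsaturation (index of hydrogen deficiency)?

3

Molecular formula: C20H36FNO3.
DoU = (2C + 2 + N − H − X) / 2, where X is the halogen count and O/S are ignored.
    = (2·20 + 2 + 1 − 36 − 1) / 2 = 6 / 2 = 3.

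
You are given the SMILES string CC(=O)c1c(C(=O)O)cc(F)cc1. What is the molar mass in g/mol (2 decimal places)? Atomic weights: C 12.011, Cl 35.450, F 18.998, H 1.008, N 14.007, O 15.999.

First, the molecular formula is C9H7FO3 (counting implicit H from valence).
  C: 9 × 12.011 = 108.099
  F: 1 × 18.998 = 18.998
  H: 7 × 1.008 = 7.056
  O: 3 × 15.999 = 47.997
Sum: 9×12.011 + 1×18.998 + 7×1.008 + 3×15.999 = 182.150 → 182.15 g/mol.

182.15 g/mol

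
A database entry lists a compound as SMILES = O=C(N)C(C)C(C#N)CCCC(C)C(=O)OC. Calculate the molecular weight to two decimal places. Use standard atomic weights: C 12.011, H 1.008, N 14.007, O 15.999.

240.30 g/mol

First, the molecular formula is C12H20N2O3 (counting implicit H from valence).
  C: 12 × 12.011 = 144.132
  H: 20 × 1.008 = 20.160
  N: 2 × 14.007 = 28.014
  O: 3 × 15.999 = 47.997
Sum: 12×12.011 + 20×1.008 + 2×14.007 + 3×15.999 = 240.303 → 240.30 g/mol.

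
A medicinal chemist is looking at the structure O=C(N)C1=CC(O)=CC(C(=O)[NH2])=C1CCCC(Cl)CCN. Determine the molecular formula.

C14H20ClN3O3

Walk through each heavy atom and fill implicit hydrogens from standard valence (C 4, N 3, O 2, S 2, halogen 1):
  atom 1: O, bond orders sum to 2 (valence 2) → 0 H
  atom 2: C, bond orders sum to 4 (valence 4) → 0 H
  atom 3: N, bond orders sum to 1 (valence 3) → 2 H
  atom 4: C, bond orders sum to 4 (valence 4) → 0 H
  atom 5: C, bond orders sum to 3 (valence 4) → 1 H
  atom 6: C, bond orders sum to 4 (valence 4) → 0 H
  atom 7: O, bond orders sum to 1 (valence 2) → 1 H
  atom 8: C, bond orders sum to 3 (valence 4) → 1 H
  atom 9: C, bond orders sum to 4 (valence 4) → 0 H
  atom 10: C, bond orders sum to 4 (valence 4) → 0 H
  atom 11: O, bond orders sum to 2 (valence 2) → 0 H
  atom 12: N with explicit H count 2
  atom 13: C, bond orders sum to 4 (valence 4) → 0 H
  atom 14: C, bond orders sum to 2 (valence 4) → 2 H
  atom 15: C, bond orders sum to 2 (valence 4) → 2 H
  atom 16: C, bond orders sum to 2 (valence 4) → 2 H
  atom 17: C, bond orders sum to 3 (valence 4) → 1 H
  atom 18: Cl (halogen, monovalent) → 0 H
  atom 19: C, bond orders sum to 2 (valence 4) → 2 H
  atom 20: C, bond orders sum to 2 (valence 4) → 2 H
  atom 21: N, bond orders sum to 1 (valence 3) → 2 H
Totals → C:14, H:20, Cl:1, N:3, O:3.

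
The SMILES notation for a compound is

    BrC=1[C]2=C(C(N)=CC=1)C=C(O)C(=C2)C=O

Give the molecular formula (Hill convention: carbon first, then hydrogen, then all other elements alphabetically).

C11H8BrNO2

Walk through each heavy atom and fill implicit hydrogens from standard valence (C 4, N 3, O 2, S 2, halogen 1):
  atom 1: Br (halogen, monovalent) → 0 H
  atom 2: C, bond orders sum to 4 (valence 4) → 0 H
  atom 3: C with explicit H count 0
  atom 4: C, bond orders sum to 4 (valence 4) → 0 H
  atom 5: C, bond orders sum to 4 (valence 4) → 0 H
  atom 6: N, bond orders sum to 1 (valence 3) → 2 H
  atom 7: C, bond orders sum to 3 (valence 4) → 1 H
  atom 8: C, bond orders sum to 3 (valence 4) → 1 H
  atom 9: C, bond orders sum to 3 (valence 4) → 1 H
  atom 10: C, bond orders sum to 4 (valence 4) → 0 H
  atom 11: O, bond orders sum to 1 (valence 2) → 1 H
  atom 12: C, bond orders sum to 4 (valence 4) → 0 H
  atom 13: C, bond orders sum to 3 (valence 4) → 1 H
  atom 14: C, bond orders sum to 3 (valence 4) → 1 H
  atom 15: O, bond orders sum to 2 (valence 2) → 0 H
Totals → C:11, H:8, Br:1, N:1, O:2.
In Hill order: C11H8BrNO2.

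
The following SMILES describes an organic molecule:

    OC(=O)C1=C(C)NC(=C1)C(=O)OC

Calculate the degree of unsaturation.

Degree of unsaturation = (number of rings) + (number of π bonds).
Ring closures in the SMILES: 1.
π bonds: 4 double bonds (each 1 DoU) → 4 DoU from unsaturation.
Total DoU = 1 + 4 = 5.

5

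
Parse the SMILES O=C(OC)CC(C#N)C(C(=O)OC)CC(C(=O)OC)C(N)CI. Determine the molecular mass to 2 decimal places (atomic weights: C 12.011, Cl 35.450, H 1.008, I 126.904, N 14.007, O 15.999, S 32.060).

440.23 g/mol

First, the molecular formula is C14H21IN2O6 (counting implicit H from valence).
  C: 14 × 12.011 = 168.154
  H: 21 × 1.008 = 21.168
  I: 1 × 126.904 = 126.904
  N: 2 × 14.007 = 28.014
  O: 6 × 15.999 = 95.994
Sum: 14×12.011 + 21×1.008 + 1×126.904 + 2×14.007 + 6×15.999 = 440.234 → 440.23 g/mol.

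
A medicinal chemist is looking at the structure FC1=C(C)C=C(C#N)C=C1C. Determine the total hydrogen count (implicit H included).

8

Walk through each heavy atom and fill implicit hydrogens from standard valence (C 4, N 3, O 2, S 2, halogen 1):
  atom 1: F (halogen, monovalent) → 0 H
  atom 2: C, bond orders sum to 4 (valence 4) → 0 H
  atom 3: C, bond orders sum to 4 (valence 4) → 0 H
  atom 4: C, bond orders sum to 1 (valence 4) → 3 H
  atom 5: C, bond orders sum to 3 (valence 4) → 1 H
  atom 6: C, bond orders sum to 4 (valence 4) → 0 H
  atom 7: C, bond orders sum to 4 (valence 4) → 0 H
  atom 8: N, bond orders sum to 3 (valence 3) → 0 H
  atom 9: C, bond orders sum to 3 (valence 4) → 1 H
  atom 10: C, bond orders sum to 4 (valence 4) → 0 H
  atom 11: C, bond orders sum to 1 (valence 4) → 3 H
Total hydrogens: 8.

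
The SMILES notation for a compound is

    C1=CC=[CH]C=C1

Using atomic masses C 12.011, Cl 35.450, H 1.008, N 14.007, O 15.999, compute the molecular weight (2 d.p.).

First, the molecular formula is C6H6 (counting implicit H from valence).
  C: 6 × 12.011 = 72.066
  H: 6 × 1.008 = 6.048
Sum: 6×12.011 + 6×1.008 = 78.114 → 78.11 g/mol.

78.11 g/mol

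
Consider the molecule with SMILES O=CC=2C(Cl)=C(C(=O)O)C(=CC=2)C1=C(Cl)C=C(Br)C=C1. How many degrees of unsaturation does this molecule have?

10

Degree of unsaturation = (number of rings) + (number of π bonds).
Ring closures in the SMILES: 2.
π bonds: 8 double bonds (each 1 DoU) → 8 DoU from unsaturation.
Total DoU = 2 + 8 = 10.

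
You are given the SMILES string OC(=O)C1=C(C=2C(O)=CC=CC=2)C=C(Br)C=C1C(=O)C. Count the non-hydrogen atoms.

Every atom symbol written in the SMILES (organic subset) is one heavy atom; implicit H are not written.
Heavy atoms by element → Br:1, C:15, O:4.
Total: 20.

20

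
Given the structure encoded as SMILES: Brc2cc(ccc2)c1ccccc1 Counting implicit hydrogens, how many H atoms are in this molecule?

9

Walk through each heavy atom and fill implicit hydrogens from standard valence (C 4, N 3, O 2, S 2, halogen 1); for lowercase aromatic atoms, an aromatic c carries 1 H when it has two neighbours and 0 H with three, and aromatic n carries 0 H:
  atom 1: Br (halogen, monovalent) → 0 H
  atom 2: aromatic c, 3 neighbours → 0 H
  atom 3: aromatic c, 2 neighbours → 1 H
  atom 4: aromatic c, 3 neighbours → 0 H
  atom 5: aromatic c, 2 neighbours → 1 H
  atom 6: aromatic c, 2 neighbours → 1 H
  atom 7: aromatic c, 2 neighbours → 1 H
  atom 8: aromatic c, 3 neighbours → 0 H
  atom 9: aromatic c, 2 neighbours → 1 H
  atom 10: aromatic c, 2 neighbours → 1 H
  atom 11: aromatic c, 2 neighbours → 1 H
  atom 12: aromatic c, 2 neighbours → 1 H
  atom 13: aromatic c, 2 neighbours → 1 H
Total hydrogens: 9.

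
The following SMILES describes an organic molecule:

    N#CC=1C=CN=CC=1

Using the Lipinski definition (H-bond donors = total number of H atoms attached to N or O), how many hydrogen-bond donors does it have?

0

Donors: find every N or O and count the H atoms it carries.
  atom 1 (N): bond orders sum to 3 → 0 H
  atom 6 (N): bond orders sum to 3 → 0 H
Lipinski HBD = 0.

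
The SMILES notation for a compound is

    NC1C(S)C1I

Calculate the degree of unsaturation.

Molecular formula: C3H6INS.
DoU = (2C + 2 + N − H − X) / 2, where X is the halogen count and O/S are ignored.
    = (2·3 + 2 + 1 − 6 − 1) / 2 = 2 / 2 = 1.

1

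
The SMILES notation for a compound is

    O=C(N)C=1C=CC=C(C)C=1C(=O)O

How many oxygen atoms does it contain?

3

Scan the SMILES for O atoms (remember two-letter symbols like Cl and Br are single atoms).
Oxygen count: 3.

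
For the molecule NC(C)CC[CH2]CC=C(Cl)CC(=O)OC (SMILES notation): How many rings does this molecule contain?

0

In SMILES, each pair of matching ring-closure digits denotes one ring-closing bond; the number of such bonds equals the number of independent rings.
Ring-closure bonds here: 0.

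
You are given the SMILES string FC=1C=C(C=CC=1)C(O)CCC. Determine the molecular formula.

Walk through each heavy atom and fill implicit hydrogens from standard valence (C 4, N 3, O 2, S 2, halogen 1):
  atom 1: F (halogen, monovalent) → 0 H
  atom 2: C, bond orders sum to 4 (valence 4) → 0 H
  atom 3: C, bond orders sum to 3 (valence 4) → 1 H
  atom 4: C, bond orders sum to 4 (valence 4) → 0 H
  atom 5: C, bond orders sum to 3 (valence 4) → 1 H
  atom 6: C, bond orders sum to 3 (valence 4) → 1 H
  atom 7: C, bond orders sum to 3 (valence 4) → 1 H
  atom 8: C, bond orders sum to 3 (valence 4) → 1 H
  atom 9: O, bond orders sum to 1 (valence 2) → 1 H
  atom 10: C, bond orders sum to 2 (valence 4) → 2 H
  atom 11: C, bond orders sum to 2 (valence 4) → 2 H
  atom 12: C, bond orders sum to 1 (valence 4) → 3 H
Totals → C:10, H:13, F:1, O:1.
In Hill order: C10H13FO.

C10H13FO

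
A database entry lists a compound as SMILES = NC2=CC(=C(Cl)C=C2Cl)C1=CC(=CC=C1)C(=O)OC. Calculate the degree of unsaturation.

9

Degree of unsaturation = (number of rings) + (number of π bonds).
Ring closures in the SMILES: 2.
π bonds: 7 double bonds (each 1 DoU) → 7 DoU from unsaturation.
Total DoU = 2 + 7 = 9.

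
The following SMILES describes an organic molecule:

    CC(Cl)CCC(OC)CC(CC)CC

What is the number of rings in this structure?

0

In SMILES, each pair of matching ring-closure digits denotes one ring-closing bond; the number of such bonds equals the number of independent rings.
Ring-closure bonds here: 0.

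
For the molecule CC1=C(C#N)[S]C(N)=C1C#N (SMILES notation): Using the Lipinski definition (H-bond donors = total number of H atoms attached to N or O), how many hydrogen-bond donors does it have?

Donors: find every N or O and count the H atoms it carries.
  atom 5 (N): bond orders sum to 3 → 0 H
  atom 8 (N): bond orders sum to 1 → 2 H
  atom 11 (N): bond orders sum to 3 → 0 H
Lipinski HBD = 2.

2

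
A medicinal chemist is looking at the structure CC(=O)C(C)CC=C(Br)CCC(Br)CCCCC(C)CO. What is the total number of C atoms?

Count every carbon token in the SMILES (each C, including those in ring-closure positions and inside branches).
Carbon count: 17.

17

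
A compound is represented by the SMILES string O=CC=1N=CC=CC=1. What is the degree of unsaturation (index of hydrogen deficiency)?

5

Molecular formula: C6H5NO.
DoU = (2C + 2 + N − H − X) / 2, where X is the halogen count and O/S are ignored.
    = (2·6 + 2 + 1 − 5 − 0) / 2 = 10 / 2 = 5.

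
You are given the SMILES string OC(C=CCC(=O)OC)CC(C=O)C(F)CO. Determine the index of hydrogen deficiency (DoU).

3

Molecular formula: C11H17FO5.
DoU = (2C + 2 + N − H − X) / 2, where X is the halogen count and O/S are ignored.
    = (2·11 + 2 + 0 − 17 − 1) / 2 = 6 / 2 = 3.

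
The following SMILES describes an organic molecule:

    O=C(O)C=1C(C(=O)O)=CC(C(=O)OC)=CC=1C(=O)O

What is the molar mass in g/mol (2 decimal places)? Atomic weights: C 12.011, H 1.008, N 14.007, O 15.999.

First, the molecular formula is C11H8O8 (counting implicit H from valence).
  C: 11 × 12.011 = 132.121
  H: 8 × 1.008 = 8.064
  O: 8 × 15.999 = 127.992
Sum: 11×12.011 + 8×1.008 + 8×15.999 = 268.177 → 268.18 g/mol.

268.18 g/mol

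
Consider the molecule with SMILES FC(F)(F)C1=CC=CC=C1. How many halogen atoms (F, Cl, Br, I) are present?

3

Halogen atoms appear at heavy-atom positions 1, 3, 4 (3×F).
Halogen count: 3.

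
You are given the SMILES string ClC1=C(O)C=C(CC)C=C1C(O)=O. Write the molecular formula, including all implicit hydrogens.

C9H9ClO3

Walk through each heavy atom and fill implicit hydrogens from standard valence (C 4, N 3, O 2, S 2, halogen 1):
  atom 1: Cl (halogen, monovalent) → 0 H
  atom 2: C, bond orders sum to 4 (valence 4) → 0 H
  atom 3: C, bond orders sum to 4 (valence 4) → 0 H
  atom 4: O, bond orders sum to 1 (valence 2) → 1 H
  atom 5: C, bond orders sum to 3 (valence 4) → 1 H
  atom 6: C, bond orders sum to 4 (valence 4) → 0 H
  atom 7: C, bond orders sum to 2 (valence 4) → 2 H
  atom 8: C, bond orders sum to 1 (valence 4) → 3 H
  atom 9: C, bond orders sum to 3 (valence 4) → 1 H
  atom 10: C, bond orders sum to 4 (valence 4) → 0 H
  atom 11: C, bond orders sum to 4 (valence 4) → 0 H
  atom 12: O, bond orders sum to 1 (valence 2) → 1 H
  atom 13: O, bond orders sum to 2 (valence 2) → 0 H
Totals → C:9, H:9, Cl:1, O:3.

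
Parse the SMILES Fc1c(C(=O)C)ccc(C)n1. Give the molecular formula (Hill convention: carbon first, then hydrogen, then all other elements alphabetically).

Walk through each heavy atom and fill implicit hydrogens from standard valence (C 4, N 3, O 2, S 2, halogen 1); for lowercase aromatic atoms, an aromatic c carries 1 H when it has two neighbours and 0 H with three, and aromatic n carries 0 H:
  atom 1: F (halogen, monovalent) → 0 H
  atom 2: aromatic c, 3 neighbours → 0 H
  atom 3: aromatic c, 3 neighbours → 0 H
  atom 4: C, bond orders sum to 4 (valence 4) → 0 H
  atom 5: O, bond orders sum to 2 (valence 2) → 0 H
  atom 6: C, bond orders sum to 1 (valence 4) → 3 H
  atom 7: aromatic c, 2 neighbours → 1 H
  atom 8: aromatic c, 2 neighbours → 1 H
  atom 9: aromatic c, 3 neighbours → 0 H
  atom 10: C, bond orders sum to 1 (valence 4) → 3 H
  atom 11: aromatic n, 2 neighbours → 0 H
Totals → C:8, H:8, F:1, N:1, O:1.

C8H8FNO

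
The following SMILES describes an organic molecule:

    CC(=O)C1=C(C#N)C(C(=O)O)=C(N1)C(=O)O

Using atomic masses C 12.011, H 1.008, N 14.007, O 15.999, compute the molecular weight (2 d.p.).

222.16 g/mol

First, the molecular formula is C9H6N2O5 (counting implicit H from valence).
  C: 9 × 12.011 = 108.099
  H: 6 × 1.008 = 6.048
  N: 2 × 14.007 = 28.014
  O: 5 × 15.999 = 79.995
Sum: 9×12.011 + 6×1.008 + 2×14.007 + 5×15.999 = 222.156 → 222.16 g/mol.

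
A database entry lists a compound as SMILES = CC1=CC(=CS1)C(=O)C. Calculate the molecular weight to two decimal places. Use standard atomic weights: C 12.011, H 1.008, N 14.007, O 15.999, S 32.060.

First, the molecular formula is C7H8OS (counting implicit H from valence).
  C: 7 × 12.011 = 84.077
  H: 8 × 1.008 = 8.064
  O: 1 × 15.999 = 15.999
  S: 1 × 32.060 = 32.060
Sum: 7×12.011 + 8×1.008 + 1×15.999 + 1×32.060 = 140.200 → 140.20 g/mol.

140.20 g/mol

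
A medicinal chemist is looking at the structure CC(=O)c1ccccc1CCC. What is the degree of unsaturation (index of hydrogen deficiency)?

5

Molecular formula: C11H14O.
DoU = (2C + 2 + N − H − X) / 2, where X is the halogen count and O/S are ignored.
    = (2·11 + 2 + 0 − 14 − 0) / 2 = 10 / 2 = 5.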